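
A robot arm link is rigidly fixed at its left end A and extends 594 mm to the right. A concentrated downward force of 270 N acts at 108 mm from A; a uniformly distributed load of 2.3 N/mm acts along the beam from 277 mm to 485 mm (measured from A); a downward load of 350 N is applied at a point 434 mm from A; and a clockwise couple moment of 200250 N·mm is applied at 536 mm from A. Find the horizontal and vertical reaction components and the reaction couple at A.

Resultant of the distributed load: 2.3 × 208 = 478.4 N at 381 mm from A.
ΣF_x = 0: A_x = 0.
ΣF_y = 0: A_y − 270 − 2.3·208 − 350 = 0 → A_y = 1098 N.
ΣM about A: M_A − 270·108 − (2.3·208)·381 − 350·434 − 200250 = 0 → M_A = 563600 N·mm.

A_x = 0, A_y = 1098 N, M_A = 563600 N·mm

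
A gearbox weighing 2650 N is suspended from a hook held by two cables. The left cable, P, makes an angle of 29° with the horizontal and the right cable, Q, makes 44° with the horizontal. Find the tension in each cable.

T_P = 1993 N, T_Q = 2424 N

ΣF_x = 0: −T_P·cos29° + T_Q·cos44° = 0 → T_Q = 1.21586·T_P.
ΣF_y = 0: T_P·sin29° + T_Q·sin44° = 2650.
Substitute: T_P·(0.48481 + 1.21586·0.694658) = 2650 → T_P = 1993.36 ≈ 1993 N.
Then T_Q = 1.21586 × 1993.36 = 2424 N.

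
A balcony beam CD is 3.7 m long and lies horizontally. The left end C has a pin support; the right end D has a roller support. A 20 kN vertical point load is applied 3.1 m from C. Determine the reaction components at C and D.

ΣM about C: D_y·3.7 − 20·3.1 = 0 → D_y = 62/3.7 = 16.7568 ≈ 16.76 kN.
ΣF_y = 0: C_y + 16.7568 − 20 = 0 → C_y = 3.243 kN.
ΣF_x = 0: no horizontal applied forces, so C_x = 0.

C_x = 0, C_y = 3.243 kN, D_y = 16.76 kN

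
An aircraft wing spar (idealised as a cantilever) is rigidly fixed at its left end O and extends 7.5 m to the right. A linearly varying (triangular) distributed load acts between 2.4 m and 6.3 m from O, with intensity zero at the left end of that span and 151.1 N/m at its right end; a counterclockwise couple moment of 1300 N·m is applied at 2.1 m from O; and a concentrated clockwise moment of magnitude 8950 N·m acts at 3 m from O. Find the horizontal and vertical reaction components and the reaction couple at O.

O_x = 0, O_y = 294.6 N, M_O = 9123 N·m

Resultant of the triangular load: ½ × 151.1 × 3.9 = 294.645 N, acting at 5 m from O (one-third of the span from the peak).
ΣF_x = 0: O_x = 0.
ΣF_y = 0: O_y − ½·151.1·3.9 = 0 → O_y = 294.6 N.
ΣM about O: M_O − (½·151.1·3.9)·5 + 1300 − 8950 = 0 → M_O = 9123 N·m.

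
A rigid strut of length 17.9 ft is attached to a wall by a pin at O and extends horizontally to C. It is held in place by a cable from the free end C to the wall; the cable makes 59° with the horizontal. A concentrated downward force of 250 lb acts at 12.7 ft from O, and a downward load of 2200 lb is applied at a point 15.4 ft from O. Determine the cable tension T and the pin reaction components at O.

ΣM about O: T·sin59°·17.9 − 250·12.7 − 2200·15.4 = 0 → T = 37055/(17.9·0.857167) = 2415.06 ≈ 2415 lb.
ΣF_x = 0: O_x − T·cos59° = 0 → O_x = 2415.06 × 0.515038 = 1244 lb.
ΣF_y = 0: O_y + T·sin59° − 250 − 2200 = 0 → O_y = 2450 − 2415.06 × 0.857167 = 379.9 lb.

T = 2415 lb, O_x = 1244 lb, O_y = 379.9 lb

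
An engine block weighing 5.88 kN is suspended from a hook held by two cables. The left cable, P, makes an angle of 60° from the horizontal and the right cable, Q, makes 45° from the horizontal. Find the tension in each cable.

T_P = 4.304 kN, T_Q = 3.044 kN

ΣF_x = 0: −T_P·cos60° + T_Q·cos45° = 0 → T_Q = 0.707107·T_P.
ΣF_y = 0: T_P·sin60° + T_Q·sin45° = 5.88.
Substitute: T_P·(0.866025 + 0.707107·0.707107) = 5.88 → T_P = 4.30446 ≈ 4.304 kN.
Then T_Q = 0.707107 × 4.30446 = 3.044 kN.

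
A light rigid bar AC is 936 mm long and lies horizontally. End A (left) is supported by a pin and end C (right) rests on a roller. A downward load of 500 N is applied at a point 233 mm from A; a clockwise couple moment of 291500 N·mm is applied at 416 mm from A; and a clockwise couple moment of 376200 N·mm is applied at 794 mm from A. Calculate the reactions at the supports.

A_x = 0, A_y = -337.8 N, C_y = 837.8 N

Moments about A: C_y·936 − 500·233 − 291500 − 376200 = 0 → C_y = 784200/936 = 837.821 ≈ 837.8 N.
ΣF_y = 0: A_y + 837.821 − 500 = 0 → A_y = -337.8 N.
ΣF_x = 0: no horizontal applied forces, so A_x = 0.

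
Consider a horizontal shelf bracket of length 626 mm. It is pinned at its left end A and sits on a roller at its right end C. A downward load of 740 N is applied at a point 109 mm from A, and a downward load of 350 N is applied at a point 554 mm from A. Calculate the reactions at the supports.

A_x = 0, A_y = 651.4 N, C_y = 438.6 N

Moments about A: C_y·626 − 740·109 − 350·554 = 0 → C_y = 274560/626 = 438.594 ≈ 438.6 N.
ΣF_y = 0: A_y + 438.594 − 740 − 350 = 0 → A_y = 651.4 N.
ΣF_x = 0: no horizontal applied forces, so A_x = 0.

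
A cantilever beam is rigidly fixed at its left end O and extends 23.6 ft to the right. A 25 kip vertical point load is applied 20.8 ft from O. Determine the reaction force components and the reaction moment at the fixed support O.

O_x = 0, O_y = 25.00 kip, M_O = 520.0 kip·ft

ΣF_x = 0: O_x = 0.
ΣF_y = 0: O_y − 25 = 0 → O_y = 25.00 kip.
ΣM about O: M_O − 25·20.8 = 0 → M_O = 520.0 kip·ft.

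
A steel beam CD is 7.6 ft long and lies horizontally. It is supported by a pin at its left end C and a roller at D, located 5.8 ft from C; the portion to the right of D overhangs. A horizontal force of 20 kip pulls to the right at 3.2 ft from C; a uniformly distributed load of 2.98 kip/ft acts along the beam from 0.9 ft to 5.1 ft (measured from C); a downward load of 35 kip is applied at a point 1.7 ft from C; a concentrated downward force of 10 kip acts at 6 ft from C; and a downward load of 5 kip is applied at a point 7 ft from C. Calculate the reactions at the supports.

Resultant of the distributed load: 2.98 × 4.2 = 12.516 kip at 3 ft from C.
Taking moments about C: D_y·5.8 − (2.98·4.2)·3 − 35·1.7 − 10·6 − 5·7 = 0 → D_y = 192.048/5.8 = 33.1117 ≈ 33.11 kip.
ΣF_y = 0: C_y + 33.1117 − 2.98·4.2 − 35 − 10 − 5 = 0 → C_y = 29.40 kip.
ΣF_x = 0: C_x + 20 = 0 → C_x = -20.00 kip.

C_x = -20.00 kip, C_y = 29.40 kip, D_y = 33.11 kip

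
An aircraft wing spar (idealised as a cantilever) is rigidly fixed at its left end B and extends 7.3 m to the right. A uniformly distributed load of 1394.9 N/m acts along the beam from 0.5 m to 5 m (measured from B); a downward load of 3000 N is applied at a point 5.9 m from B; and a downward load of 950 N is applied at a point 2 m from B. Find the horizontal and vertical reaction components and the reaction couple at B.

B_x = 0, B_y = 10230 N, M_B = 36860 N·m

Resultant of the distributed load: 1394.9 × 4.5 = 6277.05 N at 2.75 m from B.
ΣF_x = 0: B_x = 0.
ΣF_y = 0: B_y − 1394.9·4.5 − 3000 − 950 = 0 → B_y = 10230 N.
ΣM about B: M_B − (1394.9·4.5)·2.75 − 3000·5.9 − 950·2 = 0 → M_B = 36860 N·m.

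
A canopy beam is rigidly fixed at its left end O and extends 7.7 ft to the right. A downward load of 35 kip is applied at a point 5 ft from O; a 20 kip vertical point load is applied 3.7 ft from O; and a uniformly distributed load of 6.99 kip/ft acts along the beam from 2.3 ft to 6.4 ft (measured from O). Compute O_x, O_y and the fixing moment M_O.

Resultant of the distributed load: 6.99 × 4.1 = 28.659 kip at 4.35 ft from O.
ΣF_x = 0: O_x = 0.
ΣF_y = 0: O_y − 35 − 20 − 6.99·4.1 = 0 → O_y = 83.66 kip.
ΣM about O: M_O − 35·5 − 20·3.7 − (6.99·4.1)·4.35 = 0 → M_O = 373.7 kip·ft.

O_x = 0, O_y = 83.66 kip, M_O = 373.7 kip·ft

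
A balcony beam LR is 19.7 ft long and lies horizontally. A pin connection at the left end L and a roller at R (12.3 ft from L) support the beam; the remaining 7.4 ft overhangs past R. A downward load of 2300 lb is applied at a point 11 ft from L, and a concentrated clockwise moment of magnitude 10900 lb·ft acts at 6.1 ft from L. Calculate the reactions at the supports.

Moments about L: R_y·12.3 − 2300·11 − 10900 = 0 → R_y = 36200/12.3 = 2943.09 ≈ 2943 lb.
ΣF_y = 0: L_y + 2943.09 − 2300 = 0 → L_y = -643.1 lb.
ΣF_x = 0: no horizontal applied forces, so L_x = 0.

L_x = 0, L_y = -643.1 lb, R_y = 2943 lb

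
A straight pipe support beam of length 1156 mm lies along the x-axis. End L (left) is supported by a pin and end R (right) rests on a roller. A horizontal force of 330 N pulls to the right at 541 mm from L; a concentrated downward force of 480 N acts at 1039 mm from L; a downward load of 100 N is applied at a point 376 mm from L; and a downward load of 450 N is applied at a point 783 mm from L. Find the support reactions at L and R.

Taking moments about L: R_y·1156 − 480·1039 − 100·376 − 450·783 = 0 → R_y = 888670/1156 = 768.746 ≈ 768.7 N.
ΣF_y = 0: L_y + 768.746 − 480 − 100 − 450 = 0 → L_y = 261.3 N.
ΣF_x = 0: L_x + 330 = 0 → L_x = -330.0 N.

L_x = -330.0 N, L_y = 261.3 N, R_y = 768.7 N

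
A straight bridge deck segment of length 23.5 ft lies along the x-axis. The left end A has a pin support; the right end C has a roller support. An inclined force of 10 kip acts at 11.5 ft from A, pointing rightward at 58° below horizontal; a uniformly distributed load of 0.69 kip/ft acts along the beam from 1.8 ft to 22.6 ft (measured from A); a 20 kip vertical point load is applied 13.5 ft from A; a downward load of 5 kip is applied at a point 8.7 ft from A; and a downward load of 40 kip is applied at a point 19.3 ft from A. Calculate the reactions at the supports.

Resultant of the distributed load: 0.69 × 20.8 = 14.352 kip at 12.2 ft from A.
ΣM about A: C_y·23.5 − 10·sin58°·11.5 − (0.69·20.8)·12.2 − 20·13.5 − 5·8.7 − 40·19.3 = 0 → C_y = 1358.12/23.5 = 57.7923 ≈ 57.79 kip.
ΣF_y = 0: A_y + 57.7923 − 10·sin58° − 0.69·20.8 − 20 − 5 − 40 = 0 → A_y = 30.04 kip.
ΣF_x = 0: A_x + 10·cos58° = 0 → A_x = -5.299 kip.

A_x = -5.299 kip, A_y = 30.04 kip, C_y = 57.79 kip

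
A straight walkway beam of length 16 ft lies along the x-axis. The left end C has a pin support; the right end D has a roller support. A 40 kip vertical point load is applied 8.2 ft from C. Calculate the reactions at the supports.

Taking moments about C: D_y·16 − 40·8.2 = 0 → D_y = 328/16 = 20.50 kip.
ΣF_y = 0: C_y + 20.5 − 40 = 0 → C_y = 19.50 kip.
ΣF_x = 0: no horizontal applied forces, so C_x = 0.

C_x = 0, C_y = 19.50 kip, D_y = 20.50 kip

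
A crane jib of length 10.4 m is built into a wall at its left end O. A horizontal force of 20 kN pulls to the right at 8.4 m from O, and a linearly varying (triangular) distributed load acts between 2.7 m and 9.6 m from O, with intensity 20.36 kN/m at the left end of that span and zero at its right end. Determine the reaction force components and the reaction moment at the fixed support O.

Resultant of the triangular load: ½ × 20.36 × 6.9 = 70.242 kN, acting at 5 m from O (one-third of the span from the peak).
ΣF_x = 0: O_x + 20 = 0 → O_x = -20.00 kN.
ΣF_y = 0: O_y − ½·20.36·6.9 = 0 → O_y = 70.24 kN.
ΣM about O: M_O − (½·20.36·6.9)·5 = 0 → M_O = 351.2 kN·m.

O_x = -20.00 kN, O_y = 70.24 kN, M_O = 351.2 kN·m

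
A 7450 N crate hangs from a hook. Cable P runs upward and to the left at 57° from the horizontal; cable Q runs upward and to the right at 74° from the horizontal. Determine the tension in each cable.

T_P = 2721 N, T_Q = 5376 N

ΣF_x = 0: −T_P·cos57° + T_Q·cos74° = 0 → T_Q = 1.97593·T_P.
ΣF_y = 0: T_P·sin57° + T_Q·sin74° = 7450.
Substitute: T_P·(0.838671 + 1.97593·0.961262) = 7450 → T_P = 2720.91 ≈ 2721 N.
Then T_Q = 1.97593 × 2720.91 = 5376 N.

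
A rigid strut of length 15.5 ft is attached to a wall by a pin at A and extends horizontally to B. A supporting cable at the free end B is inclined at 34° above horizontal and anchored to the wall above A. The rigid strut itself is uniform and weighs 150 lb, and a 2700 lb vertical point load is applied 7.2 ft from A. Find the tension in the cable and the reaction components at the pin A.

ΣM about A: T·sin34°·15.5 − 150·7.75 − 2700·7.2 = 0 → T = 20602.5/(15.5·0.559193) = 2376.99 ≈ 2377 lb.
ΣF_x = 0: A_x − T·cos34° = 0 → A_x = 2376.99 × 0.829038 = 1971 lb.
ΣF_y = 0: A_y + T·sin34° − 150 − 2700 = 0 → A_y = 2850 − 2376.99 × 0.559193 = 1521 lb.

T = 2377 lb, A_x = 1971 lb, A_y = 1521 lb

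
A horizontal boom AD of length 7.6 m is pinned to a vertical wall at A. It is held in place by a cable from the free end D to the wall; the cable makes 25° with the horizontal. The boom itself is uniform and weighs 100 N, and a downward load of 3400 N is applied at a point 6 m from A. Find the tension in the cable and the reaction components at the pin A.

T = 6470 N, A_x = 5864 N, A_y = 765.8 N

ΣM about A: T·sin25°·7.6 − 100·3.8 − 3400·6 = 0 → T = 20780/(7.6·0.422618) = 6469.7 ≈ 6470 N.
ΣF_x = 0: A_x − T·cos25° = 0 → A_x = 6469.7 × 0.906308 = 5864 N.
ΣF_y = 0: A_y + T·sin25° − 100 − 3400 = 0 → A_y = 3500 − 6469.7 × 0.422618 = 765.8 N.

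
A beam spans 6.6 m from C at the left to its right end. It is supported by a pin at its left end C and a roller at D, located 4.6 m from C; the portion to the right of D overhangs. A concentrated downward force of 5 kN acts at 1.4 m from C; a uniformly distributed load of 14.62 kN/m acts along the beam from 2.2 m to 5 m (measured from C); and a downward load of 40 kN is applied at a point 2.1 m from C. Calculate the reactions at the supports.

Resultant of the distributed load: 14.62 × 2.8 = 40.936 kN at 3.6 m from C.
Moments about C: D_y·4.6 − 5·1.4 − (14.62·2.8)·3.6 − 40·2.1 = 0 → D_y = 238.3696/4.6 = 51.8195 ≈ 51.82 kN.
ΣF_y = 0: C_y + 51.8195 − 5 − 14.62·2.8 − 40 = 0 → C_y = 34.12 kN.
ΣF_x = 0: no horizontal applied forces, so C_x = 0.

C_x = 0, C_y = 34.12 kN, D_y = 51.82 kN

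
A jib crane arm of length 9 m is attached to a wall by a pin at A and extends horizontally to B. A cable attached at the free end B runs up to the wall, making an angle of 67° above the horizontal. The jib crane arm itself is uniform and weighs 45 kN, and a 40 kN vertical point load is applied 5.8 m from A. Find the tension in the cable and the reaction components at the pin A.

ΣM about A: T·sin67°·9 − 45·4.5 − 40·5.8 = 0 → T = 434.5/(9·0.920505) = 52.4471 ≈ 52.45 kN.
ΣF_x = 0: A_x − T·cos67° = 0 → A_x = 52.4471 × 0.390731 = 20.49 kN.
ΣF_y = 0: A_y + T·sin67° − 45 − 40 = 0 → A_y = 85 − 52.4471 × 0.920505 = 36.72 kN.

T = 52.45 kN, A_x = 20.49 kN, A_y = 36.72 kN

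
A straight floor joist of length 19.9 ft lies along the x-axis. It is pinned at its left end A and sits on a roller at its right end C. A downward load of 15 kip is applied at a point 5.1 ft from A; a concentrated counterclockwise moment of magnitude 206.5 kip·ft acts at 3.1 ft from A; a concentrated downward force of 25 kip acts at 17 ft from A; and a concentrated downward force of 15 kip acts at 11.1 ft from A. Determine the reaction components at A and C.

Moments about A: C_y·19.9 − 15·5.1 + 206.5 − 25·17 − 15·11.1 = 0 → C_y = 461.5/19.9 = 23.191 ≈ 23.19 kip.
ΣF_y = 0: A_y + 23.191 − 15 − 25 − 15 = 0 → A_y = 31.81 kip.
ΣF_x = 0: no horizontal applied forces, so A_x = 0.

A_x = 0, A_y = 31.81 kip, C_y = 23.19 kip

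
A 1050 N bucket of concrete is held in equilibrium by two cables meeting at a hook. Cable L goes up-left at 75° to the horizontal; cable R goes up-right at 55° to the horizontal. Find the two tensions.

ΣF_x = 0: −T_L·cos75° + T_R·cos55° = 0 → T_R = 0.451237·T_L.
ΣF_y = 0: T_L·sin75° + T_R·sin55° = 1050.
Substitute: T_L·(0.965926 + 0.451237·0.819152) = 1050 → T_L = 786.188 ≈ 786.2 N.
Then T_R = 0.451237 × 786.188 = 354.8 N.

T_L = 786.2 N, T_R = 354.8 N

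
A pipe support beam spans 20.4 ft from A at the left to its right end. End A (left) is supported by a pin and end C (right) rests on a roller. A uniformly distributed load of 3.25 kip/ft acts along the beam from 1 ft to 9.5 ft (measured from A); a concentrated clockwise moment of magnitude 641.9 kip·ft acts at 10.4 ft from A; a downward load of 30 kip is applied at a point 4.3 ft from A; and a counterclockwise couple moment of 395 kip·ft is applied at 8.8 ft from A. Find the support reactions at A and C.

Resultant of the distributed load: 3.25 × 8.5 = 27.625 kip at 5.25 ft from A.
Moments about A: C_y·20.4 − (3.25·8.5)·5.25 − 641.9 − 30·4.3 + 395 = 0 → C_y = 520.93125/20.4 = 25.5358 ≈ 25.54 kip.
ΣF_y = 0: A_y + 25.5358 − 3.25·8.5 − 30 = 0 → A_y = 32.09 kip.
ΣF_x = 0: no horizontal applied forces, so A_x = 0.

A_x = 0, A_y = 32.09 kip, C_y = 25.54 kip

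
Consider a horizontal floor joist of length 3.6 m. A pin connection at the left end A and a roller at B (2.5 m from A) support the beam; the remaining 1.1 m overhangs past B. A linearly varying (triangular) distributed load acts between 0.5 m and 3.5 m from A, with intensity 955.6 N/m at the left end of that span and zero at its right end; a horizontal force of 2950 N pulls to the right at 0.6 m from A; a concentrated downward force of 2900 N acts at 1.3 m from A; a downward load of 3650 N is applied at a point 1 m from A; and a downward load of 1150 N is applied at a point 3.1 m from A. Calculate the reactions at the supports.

A_x = -2950 N, A_y = 3879 N, B_y = 5254 N

Resultant of the triangular load: ½ × 955.6 × 3 = 1433.4 N, acting at 1.5 m from A (one-third of the span from the peak).
Taking moments about A: B_y·2.5 − (½·955.6·3)·1.5 − 2900·1.3 − 3650·1 − 1150·3.1 = 0 → B_y = 13135.1/2.5 = 5254.04 ≈ 5254 N.
ΣF_y = 0: A_y + 5254.04 − ½·955.6·3 − 2900 − 3650 − 1150 = 0 → A_y = 3879 N.
ΣF_x = 0: A_x + 2950 = 0 → A_x = -2950 N.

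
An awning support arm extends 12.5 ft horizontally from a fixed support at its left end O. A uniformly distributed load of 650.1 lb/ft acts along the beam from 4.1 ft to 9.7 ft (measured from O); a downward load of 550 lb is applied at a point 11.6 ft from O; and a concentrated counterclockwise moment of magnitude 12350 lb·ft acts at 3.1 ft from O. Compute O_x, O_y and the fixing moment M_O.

Resultant of the distributed load: 650.1 × 5.6 = 3640.56 lb at 6.9 ft from O.
ΣF_x = 0: O_x = 0.
ΣF_y = 0: O_y − 650.1·5.6 − 550 = 0 → O_y = 4191 lb.
ΣM about O: M_O − (650.1·5.6)·6.9 − 550·11.6 + 12350 = 0 → M_O = 19150 lb·ft.

O_x = 0, O_y = 4191 lb, M_O = 19150 lb·ft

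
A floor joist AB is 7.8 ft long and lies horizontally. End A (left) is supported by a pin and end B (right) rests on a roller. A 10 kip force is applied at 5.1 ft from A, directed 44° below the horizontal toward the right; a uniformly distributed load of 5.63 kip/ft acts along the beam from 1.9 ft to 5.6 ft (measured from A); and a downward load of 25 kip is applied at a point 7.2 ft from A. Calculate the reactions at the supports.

A_x = -7.193 kip, A_y = 15.14 kip, B_y = 37.63 kip

Resultant of the distributed load: 5.63 × 3.7 = 20.831 kip at 3.75 ft from A.
Taking moments about A: B_y·7.8 − 10·sin44°·5.1 − (5.63·3.7)·3.75 − 25·7.2 = 0 → B_y = 293.544/7.8 = 37.6338 ≈ 37.63 kip.
ΣF_y = 0: A_y + 37.6338 − 10·sin44° − 5.63·3.7 − 25 = 0 → A_y = 15.14 kip.
ΣF_x = 0: A_x + 10·cos44° = 0 → A_x = -7.193 kip.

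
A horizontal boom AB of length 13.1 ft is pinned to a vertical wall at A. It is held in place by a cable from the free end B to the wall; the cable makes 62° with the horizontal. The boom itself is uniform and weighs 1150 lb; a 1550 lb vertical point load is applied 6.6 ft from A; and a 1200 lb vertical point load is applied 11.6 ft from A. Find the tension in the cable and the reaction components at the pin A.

ΣM about A: T·sin62°·13.1 − 1150·6.55 − 1550·6.6 − 1200·11.6 = 0 → T = 31682.5/(13.1·0.882948) = 2739.13 ≈ 2739 lb.
ΣF_x = 0: A_x − T·cos62° = 0 → A_x = 2739.13 × 0.469472 = 1286 lb.
ΣF_y = 0: A_y + T·sin62° − 1150 − 1550 − 1200 = 0 → A_y = 3900 − 2739.13 × 0.882948 = 1481 lb.

T = 2739 lb, A_x = 1286 lb, A_y = 1481 lb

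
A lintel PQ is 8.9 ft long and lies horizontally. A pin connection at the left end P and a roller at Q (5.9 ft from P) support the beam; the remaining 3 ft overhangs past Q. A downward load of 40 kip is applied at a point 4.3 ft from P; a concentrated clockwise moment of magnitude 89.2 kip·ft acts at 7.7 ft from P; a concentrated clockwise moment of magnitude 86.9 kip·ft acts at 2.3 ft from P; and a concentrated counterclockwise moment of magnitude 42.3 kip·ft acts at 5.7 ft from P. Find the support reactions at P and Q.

P_x = 0, P_y = -11.83 kip, Q_y = 51.83 kip

Taking moments about P: Q_y·5.9 − 40·4.3 − 89.2 − 86.9 + 42.3 = 0 → Q_y = 305.8/5.9 = 51.8305 ≈ 51.83 kip.
ΣF_y = 0: P_y + 51.8305 − 40 = 0 → P_y = -11.83 kip.
ΣF_x = 0: no horizontal applied forces, so P_x = 0.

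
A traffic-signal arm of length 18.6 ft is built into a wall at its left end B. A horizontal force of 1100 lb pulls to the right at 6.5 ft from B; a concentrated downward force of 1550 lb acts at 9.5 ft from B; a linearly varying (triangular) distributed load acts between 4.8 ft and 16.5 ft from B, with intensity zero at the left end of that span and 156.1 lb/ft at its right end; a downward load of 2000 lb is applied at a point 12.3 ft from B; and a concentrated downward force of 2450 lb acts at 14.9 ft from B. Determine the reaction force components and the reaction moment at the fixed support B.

Resultant of the triangular load: ½ × 156.1 × 11.7 = 913.185 lb, acting at 12.6 ft from B (one-third of the span from the peak).
ΣF_x = 0: B_x + 1100 = 0 → B_x = -1100 lb.
ΣF_y = 0: B_y − 1550 − ½·156.1·11.7 − 2000 − 2450 = 0 → B_y = 6913 lb.
ΣM about B: M_B − 1550·9.5 − (½·156.1·11.7)·12.6 − 2000·12.3 − 2450·14.9 = 0 → M_B = 87340 lb·ft.

B_x = -1100 lb, B_y = 6913 lb, M_B = 87340 lb·ft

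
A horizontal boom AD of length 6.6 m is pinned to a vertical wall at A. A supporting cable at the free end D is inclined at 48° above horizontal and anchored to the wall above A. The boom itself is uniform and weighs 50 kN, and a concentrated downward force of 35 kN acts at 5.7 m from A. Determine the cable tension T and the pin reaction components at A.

ΣM about A: T·sin48°·6.6 − 50·3.3 − 35·5.7 = 0 → T = 364.5/(6.6·0.743145) = 74.3156 ≈ 74.32 kN.
ΣF_x = 0: A_x − T·cos48° = 0 → A_x = 74.3156 × 0.669131 = 49.73 kN.
ΣF_y = 0: A_y + T·sin48° − 50 − 35 = 0 → A_y = 85 − 74.3156 × 0.743145 = 29.77 kN.

T = 74.32 kN, A_x = 49.73 kN, A_y = 29.77 kN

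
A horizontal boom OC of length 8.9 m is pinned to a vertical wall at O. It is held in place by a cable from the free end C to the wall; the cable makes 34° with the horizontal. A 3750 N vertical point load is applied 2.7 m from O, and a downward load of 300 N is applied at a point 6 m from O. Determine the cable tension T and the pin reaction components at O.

ΣM about O: T·sin34°·8.9 − 3750·2.7 − 300·6 = 0 → T = 11925/(8.9·0.559193) = 2396.11 ≈ 2396 N.
ΣF_x = 0: O_x − T·cos34° = 0 → O_x = 2396.11 × 0.829038 = 1986 N.
ΣF_y = 0: O_y + T·sin34° − 3750 − 300 = 0 → O_y = 4050 − 2396.11 × 0.559193 = 2710 N.

T = 2396 N, O_x = 1986 N, O_y = 2710 N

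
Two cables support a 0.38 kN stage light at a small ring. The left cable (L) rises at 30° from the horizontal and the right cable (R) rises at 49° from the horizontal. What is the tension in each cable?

T_L = 0.2540 kN, T_R = 0.3352 kN

ΣF_x = 0: −T_L·cos30° + T_R·cos49° = 0 → T_R = 1.32004·T_L.
ΣF_y = 0: T_L·sin30° + T_R·sin49° = 0.38.
Substitute: T_L·(0.5 + 1.32004·0.75471) = 0.38 → T_L = 0.253969 ≈ 0.2540 kN.
Then T_R = 1.32004 × 0.253969 = 0.3352 kN.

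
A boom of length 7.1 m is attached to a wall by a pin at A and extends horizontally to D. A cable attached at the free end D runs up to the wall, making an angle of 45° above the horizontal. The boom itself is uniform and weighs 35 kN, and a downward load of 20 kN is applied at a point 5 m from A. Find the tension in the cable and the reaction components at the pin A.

ΣM about A: T·sin45°·7.1 − 35·3.55 − 20·5 = 0 → T = 224.25/(7.1·0.707107) = 44.6672 ≈ 44.67 kN.
ΣF_x = 0: A_x − T·cos45° = 0 → A_x = 44.6672 × 0.707107 = 31.58 kN.
ΣF_y = 0: A_y + T·sin45° − 35 − 20 = 0 → A_y = 55 − 44.6672 × 0.707107 = 23.42 kN.

T = 44.67 kN, A_x = 31.58 kN, A_y = 23.42 kN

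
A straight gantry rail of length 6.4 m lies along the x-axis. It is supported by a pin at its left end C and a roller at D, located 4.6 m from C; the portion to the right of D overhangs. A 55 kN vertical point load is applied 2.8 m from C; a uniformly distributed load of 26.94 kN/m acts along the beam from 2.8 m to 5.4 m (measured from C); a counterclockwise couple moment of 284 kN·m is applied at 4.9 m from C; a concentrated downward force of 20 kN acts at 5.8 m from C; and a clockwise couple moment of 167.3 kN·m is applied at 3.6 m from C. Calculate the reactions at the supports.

Resultant of the distributed load: 26.94 × 2.6 = 70.044 kN at 4.1 m from C.
Moments about C: D_y·4.6 − 55·2.8 − (26.94·2.6)·4.1 + 284 − 20·5.8 − 167.3 = 0 → D_y = 440.4804/4.6 = 95.7566 ≈ 95.76 kN.
ΣF_y = 0: C_y + 95.7566 − 55 − 26.94·2.6 − 20 = 0 → C_y = 49.29 kN.
ΣF_x = 0: no horizontal applied forces, so C_x = 0.

C_x = 0, C_y = 49.29 kN, D_y = 95.76 kN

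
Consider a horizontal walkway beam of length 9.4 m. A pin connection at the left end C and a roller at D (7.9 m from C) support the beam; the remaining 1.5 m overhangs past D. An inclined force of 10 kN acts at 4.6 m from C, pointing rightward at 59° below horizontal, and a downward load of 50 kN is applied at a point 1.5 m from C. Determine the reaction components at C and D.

Taking moments about C: D_y·7.9 − 10·sin59°·4.6 − 50·1.5 = 0 → D_y = 114.43/7.9 = 14.4848 ≈ 14.48 kN.
ΣF_y = 0: C_y + 14.4848 − 10·sin59° − 50 = 0 → C_y = 44.09 kN.
ΣF_x = 0: C_x + 10·cos59° = 0 → C_x = -5.150 kN.

C_x = -5.150 kN, C_y = 44.09 kN, D_y = 14.48 kN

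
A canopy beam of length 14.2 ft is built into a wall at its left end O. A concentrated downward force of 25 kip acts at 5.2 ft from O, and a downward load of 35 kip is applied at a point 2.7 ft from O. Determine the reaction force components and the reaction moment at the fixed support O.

ΣF_x = 0: O_x = 0.
ΣF_y = 0: O_y − 25 − 35 = 0 → O_y = 60.00 kip.
ΣM about O: M_O − 25·5.2 − 35·2.7 = 0 → M_O = 224.5 kip·ft.

O_x = 0, O_y = 60.00 kip, M_O = 224.5 kip·ft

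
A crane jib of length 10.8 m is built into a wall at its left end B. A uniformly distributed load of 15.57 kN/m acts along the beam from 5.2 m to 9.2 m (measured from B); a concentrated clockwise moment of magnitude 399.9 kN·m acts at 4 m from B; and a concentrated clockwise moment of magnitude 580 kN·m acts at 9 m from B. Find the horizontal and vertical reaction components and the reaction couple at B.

B_x = 0, B_y = 62.28 kN, M_B = 1428 kN·m

Resultant of the distributed load: 15.57 × 4 = 62.28 kN at 7.2 m from B.
ΣF_x = 0: B_x = 0.
ΣF_y = 0: B_y − 15.57·4 = 0 → B_y = 62.28 kN.
ΣM about B: M_B − (15.57·4)·7.2 − 399.9 − 580 = 0 → M_B = 1428 kN·m.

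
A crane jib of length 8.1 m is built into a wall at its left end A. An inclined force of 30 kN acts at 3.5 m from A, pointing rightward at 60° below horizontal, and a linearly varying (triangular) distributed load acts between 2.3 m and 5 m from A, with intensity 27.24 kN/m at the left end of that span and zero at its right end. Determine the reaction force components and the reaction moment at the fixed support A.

A_x = -15.00 kN, A_y = 62.75 kN, M_A = 208.6 kN·m

Resultant of the triangular load: ½ × 27.24 × 2.7 = 36.774 kN, acting at 3.2 m from A (one-third of the span from the peak).
ΣF_x = 0: A_x + 30·cos60° = 0 → A_x = -15.00 kN.
ΣF_y = 0: A_y − 30·sin60° − ½·27.24·2.7 = 0 → A_y = 62.75 kN.
ΣM about A: M_A − 30·sin60°·3.5 − (½·27.24·2.7)·3.2 = 0 → M_A = 208.6 kN·m.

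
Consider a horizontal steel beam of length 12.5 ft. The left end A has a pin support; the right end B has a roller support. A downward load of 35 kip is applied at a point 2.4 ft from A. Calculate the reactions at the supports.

ΣM about A: B_y·12.5 − 35·2.4 = 0 → B_y = 84/12.5 = 6.720 kip.
ΣF_y = 0: A_y + 6.72 − 35 = 0 → A_y = 28.28 kip.
ΣF_x = 0: no horizontal applied forces, so A_x = 0.

A_x = 0, A_y = 28.28 kip, B_y = 6.720 kip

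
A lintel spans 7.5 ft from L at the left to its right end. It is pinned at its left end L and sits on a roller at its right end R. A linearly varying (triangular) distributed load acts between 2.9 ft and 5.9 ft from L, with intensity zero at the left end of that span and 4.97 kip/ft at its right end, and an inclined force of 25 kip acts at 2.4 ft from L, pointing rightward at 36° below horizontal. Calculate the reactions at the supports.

Resultant of the triangular load: ½ × 4.97 × 3 = 7.455 kip, acting at 4.9 ft from L (one-third of the span from the peak).
Taking moments about L: R_y·7.5 − (½·4.97·3)·4.9 − 25·sin36°·2.4 = 0 → R_y = 71.7966/7.5 = 9.57288 ≈ 9.573 kip.
ΣF_y = 0: L_y + 9.57288 − ½·4.97·3 − 25·sin36° = 0 → L_y = 12.58 kip.
ΣF_x = 0: L_x + 25·cos36° = 0 → L_x = -20.23 kip.

L_x = -20.23 kip, L_y = 12.58 kip, R_y = 9.573 kip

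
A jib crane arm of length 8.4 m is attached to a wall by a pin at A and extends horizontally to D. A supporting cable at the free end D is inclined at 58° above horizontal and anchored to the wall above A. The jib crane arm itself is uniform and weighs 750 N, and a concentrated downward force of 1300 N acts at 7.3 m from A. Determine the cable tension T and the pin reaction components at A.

ΣM about A: T·sin58°·8.4 − 750·4.2 − 1300·7.3 = 0 → T = 12640/(8.4·0.848048) = 1774.38 ≈ 1774 N.
ΣF_x = 0: A_x − T·cos58° = 0 → A_x = 1774.38 × 0.529919 = 940.3 N.
ΣF_y = 0: A_y + T·sin58° − 750 − 1300 = 0 → A_y = 2050 − 1774.38 × 0.848048 = 545.2 N.

T = 1774 N, A_x = 940.3 N, A_y = 545.2 N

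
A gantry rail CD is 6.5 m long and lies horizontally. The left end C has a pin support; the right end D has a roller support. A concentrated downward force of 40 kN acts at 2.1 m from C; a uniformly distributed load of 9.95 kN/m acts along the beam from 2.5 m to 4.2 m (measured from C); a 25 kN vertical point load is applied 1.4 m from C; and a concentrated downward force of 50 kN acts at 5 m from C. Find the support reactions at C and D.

C_x = 0, C_y = 66.43 kN, D_y = 65.49 kN

Resultant of the distributed load: 9.95 × 1.7 = 16.915 kN at 3.35 m from C.
Moments about C: D_y·6.5 − 40·2.1 − (9.95·1.7)·3.35 − 25·1.4 − 50·5 = 0 → D_y = 425.66525/6.5 = 65.487 ≈ 65.49 kN.
ΣF_y = 0: C_y + 65.487 − 40 − 9.95·1.7 − 25 − 50 = 0 → C_y = 66.43 kN.
ΣF_x = 0: no horizontal applied forces, so C_x = 0.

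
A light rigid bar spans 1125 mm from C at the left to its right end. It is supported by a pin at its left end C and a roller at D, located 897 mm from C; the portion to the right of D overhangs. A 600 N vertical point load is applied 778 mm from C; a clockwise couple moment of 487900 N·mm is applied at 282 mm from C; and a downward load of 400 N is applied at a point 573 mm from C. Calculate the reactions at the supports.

Moments about C: D_y·897 − 600·778 − 487900 − 400·573 = 0 → D_y = 1183900/897 = 1319.84 ≈ 1320 N.
ΣF_y = 0: C_y + 1319.84 − 600 − 400 = 0 → C_y = -319.8 N.
ΣF_x = 0: no horizontal applied forces, so C_x = 0.

C_x = 0, C_y = -319.8 N, D_y = 1320 N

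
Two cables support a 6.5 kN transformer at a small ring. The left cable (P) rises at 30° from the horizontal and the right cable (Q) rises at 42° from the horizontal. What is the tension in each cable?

ΣF_x = 0: −T_P·cos30° + T_Q·cos42° = 0 → T_Q = 1.16535·T_P.
ΣF_y = 0: T_P·sin30° + T_Q·sin42° = 6.5.
Substitute: T_P·(0.5 + 1.16535·0.669131) = 6.5 → T_P = 5.07903 ≈ 5.079 kN.
Then T_Q = 1.16535 × 5.07903 = 5.919 kN.

T_P = 5.079 kN, T_Q = 5.919 kN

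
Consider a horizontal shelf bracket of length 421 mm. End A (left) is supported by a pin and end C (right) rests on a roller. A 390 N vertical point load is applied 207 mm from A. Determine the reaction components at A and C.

ΣM about A: C_y·421 − 390·207 = 0 → C_y = 80730/421 = 191.758 ≈ 191.8 N.
ΣF_y = 0: A_y + 191.758 − 390 = 0 → A_y = 198.2 N.
ΣF_x = 0: no horizontal applied forces, so A_x = 0.

A_x = 0, A_y = 198.2 N, C_y = 191.8 N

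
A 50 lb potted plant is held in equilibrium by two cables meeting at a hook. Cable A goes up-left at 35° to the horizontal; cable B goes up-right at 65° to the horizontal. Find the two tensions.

T_A = 21.46 lb, T_B = 41.59 lb

ΣF_x = 0: −T_A·cos35° + T_B·cos65° = 0 → T_B = 1.93828·T_A.
ΣF_y = 0: T_A·sin35° + T_B·sin65° = 50.
Substitute: T_A·(0.573576 + 1.93828·0.906308) = 50 → T_A = 21.4569 ≈ 21.46 lb.
Then T_B = 1.93828 × 21.4569 = 41.59 lb.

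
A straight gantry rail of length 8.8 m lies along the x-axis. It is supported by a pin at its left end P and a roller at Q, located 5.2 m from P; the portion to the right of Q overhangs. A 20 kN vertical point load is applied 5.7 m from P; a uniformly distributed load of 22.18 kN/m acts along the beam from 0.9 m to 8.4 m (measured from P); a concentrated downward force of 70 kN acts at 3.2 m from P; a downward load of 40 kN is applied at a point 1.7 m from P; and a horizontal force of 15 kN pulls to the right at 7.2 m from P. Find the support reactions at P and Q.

Resultant of the distributed load: 22.18 × 7.5 = 166.35 kN at 4.65 m from P.
Taking moments about P: Q_y·5.2 − 20·5.7 − (22.18·7.5)·4.65 − 70·3.2 − 40·1.7 = 0 → Q_y = 1179.5275/5.2 = 226.832 ≈ 226.8 kN.
ΣF_y = 0: P_y + 226.832 − 20 − 22.18·7.5 − 70 − 40 = 0 → P_y = 69.52 kN.
ΣF_x = 0: P_x + 15 = 0 → P_x = -15.00 kN.

P_x = -15.00 kN, P_y = 69.52 kN, Q_y = 226.8 kN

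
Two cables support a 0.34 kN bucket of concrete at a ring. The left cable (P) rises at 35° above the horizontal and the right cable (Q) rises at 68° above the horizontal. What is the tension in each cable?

T_P = 0.1307 kN, T_Q = 0.2858 kN

ΣF_x = 0: −T_P·cos35° + T_Q·cos68° = 0 → T_Q = 2.1867·T_P.
ΣF_y = 0: T_P·sin35° + T_Q·sin68° = 0.34.
Substitute: T_P·(0.573576 + 2.1867·0.927184) = 0.34 → T_P = 0.130716 ≈ 0.1307 kN.
Then T_Q = 2.1867 × 0.130716 = 0.2858 kN.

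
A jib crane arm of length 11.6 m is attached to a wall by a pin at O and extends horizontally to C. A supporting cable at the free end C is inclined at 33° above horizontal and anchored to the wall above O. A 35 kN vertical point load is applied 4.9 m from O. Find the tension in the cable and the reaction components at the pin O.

ΣM about O: T·sin33°·11.6 − 35·4.9 = 0 → T = 171.5/(11.6·0.544639) = 27.1455 ≈ 27.15 kN.
ΣF_x = 0: O_x − T·cos33° = 0 → O_x = 27.1455 × 0.838671 = 22.77 kN.
ΣF_y = 0: O_y + T·sin33° − 35 = 0 → O_y = 35 − 27.1455 × 0.544639 = 20.22 kN.

T = 27.15 kN, O_x = 22.77 kN, O_y = 20.22 kN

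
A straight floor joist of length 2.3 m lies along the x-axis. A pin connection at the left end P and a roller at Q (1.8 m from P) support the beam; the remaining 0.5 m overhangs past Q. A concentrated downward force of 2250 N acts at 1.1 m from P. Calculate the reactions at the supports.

Taking moments about P: Q_y·1.8 − 2250·1.1 = 0 → Q_y = 2475/1.8 = 1375 N.
ΣF_y = 0: P_y + 1375 − 2250 = 0 → P_y = 875.0 N.
ΣF_x = 0: no horizontal applied forces, so P_x = 0.

P_x = 0, P_y = 875.0 N, Q_y = 1375 N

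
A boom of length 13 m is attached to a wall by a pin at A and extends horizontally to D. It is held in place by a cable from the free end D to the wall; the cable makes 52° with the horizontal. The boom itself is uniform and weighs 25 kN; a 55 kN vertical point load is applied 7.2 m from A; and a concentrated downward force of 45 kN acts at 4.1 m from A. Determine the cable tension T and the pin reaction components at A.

ΣM about A: T·sin52°·13 − 25·6.5 − 55·7.2 − 45·4.1 = 0 → T = 743/(13·0.788011) = 72.5292 ≈ 72.53 kN.
ΣF_x = 0: A_x − T·cos52° = 0 → A_x = 72.5292 × 0.615661 = 44.65 kN.
ΣF_y = 0: A_y + T·sin52° − 25 − 55 − 45 = 0 → A_y = 125 − 72.5292 × 0.788011 = 67.85 kN.

T = 72.53 kN, A_x = 44.65 kN, A_y = 67.85 kN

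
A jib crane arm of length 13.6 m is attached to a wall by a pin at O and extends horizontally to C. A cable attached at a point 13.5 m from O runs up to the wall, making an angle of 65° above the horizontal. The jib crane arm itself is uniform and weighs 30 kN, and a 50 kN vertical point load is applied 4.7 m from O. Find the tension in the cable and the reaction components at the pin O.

ΣM about O: T·sin65°·13.5 − 30·6.8 − 50·4.7 = 0 → T = 439/(13.5·0.906308) = 35.8802 ≈ 35.88 kN.
ΣF_x = 0: O_x − T·cos65° = 0 → O_x = 35.8802 × 0.422618 = 15.16 kN.
ΣF_y = 0: O_y + T·sin65° − 30 − 50 = 0 → O_y = 80 − 35.8802 × 0.906308 = 47.48 kN.

T = 35.88 kN, O_x = 15.16 kN, O_y = 47.48 kN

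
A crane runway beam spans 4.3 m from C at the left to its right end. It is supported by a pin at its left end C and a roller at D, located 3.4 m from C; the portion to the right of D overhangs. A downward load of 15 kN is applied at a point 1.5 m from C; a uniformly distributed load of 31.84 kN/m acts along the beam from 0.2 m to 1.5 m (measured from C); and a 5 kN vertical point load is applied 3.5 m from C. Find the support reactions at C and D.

C_x = 0, C_y = 39.28 kN, D_y = 22.11 kN

Resultant of the distributed load: 31.84 × 1.3 = 41.392 kN at 0.85 m from C.
ΣM about C: D_y·3.4 − 15·1.5 − (31.84·1.3)·0.85 − 5·3.5 = 0 → D_y = 75.1832/3.4 = 22.1127 ≈ 22.11 kN.
ΣF_y = 0: C_y + 22.1127 − 15 − 31.84·1.3 − 5 = 0 → C_y = 39.28 kN.
ΣF_x = 0: no horizontal applied forces, so C_x = 0.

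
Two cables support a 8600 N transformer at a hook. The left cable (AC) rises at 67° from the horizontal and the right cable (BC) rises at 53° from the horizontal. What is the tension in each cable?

ΣF_x = 0: −T_AC·cos67° + T_BC·cos53° = 0 → T_BC = 0.649255·T_AC.
ΣF_y = 0: T_AC·sin67° + T_BC·sin53° = 8600.
Substitute: T_AC·(0.920505 + 0.649255·0.798636) = 8600 → T_AC = 5976.28 ≈ 5976 N.
Then T_BC = 0.649255 × 5976.28 = 3880 N.

T_AC = 5976 N, T_BC = 3880 N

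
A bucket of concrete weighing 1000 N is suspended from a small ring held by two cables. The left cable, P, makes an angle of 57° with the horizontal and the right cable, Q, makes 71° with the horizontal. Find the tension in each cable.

T_P = 413.2 N, T_Q = 691.2 N

ΣF_x = 0: −T_P·cos57° + T_Q·cos71° = 0 → T_Q = 1.67289·T_P.
ΣF_y = 0: T_P·sin57° + T_Q·sin71° = 1000.
Substitute: T_P·(0.838671 + 1.67289·0.945519) = 1000 → T_P = 413.151 ≈ 413.2 N.
Then T_Q = 1.67289 × 413.151 = 691.2 N.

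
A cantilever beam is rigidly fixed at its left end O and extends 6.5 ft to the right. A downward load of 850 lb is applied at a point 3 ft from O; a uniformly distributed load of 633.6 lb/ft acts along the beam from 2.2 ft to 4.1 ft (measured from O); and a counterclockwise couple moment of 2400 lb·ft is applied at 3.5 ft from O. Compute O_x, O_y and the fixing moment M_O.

Resultant of the distributed load: 633.6 × 1.9 = 1203.84 lb at 3.15 ft from O.
ΣF_x = 0: O_x = 0.
ΣF_y = 0: O_y − 850 − 633.6·1.9 = 0 → O_y = 2054 lb.
ΣM about O: M_O − 850·3 − (633.6·1.9)·3.15 + 2400 = 0 → M_O = 3942 lb·ft.

O_x = 0, O_y = 2054 lb, M_O = 3942 lb·ft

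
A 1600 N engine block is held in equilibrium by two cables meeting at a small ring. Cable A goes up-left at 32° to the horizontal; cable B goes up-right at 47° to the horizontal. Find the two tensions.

T_A = 1112 N, T_B = 1382 N

ΣF_x = 0: −T_A·cos32° + T_B·cos47° = 0 → T_B = 1.24348·T_A.
ΣF_y = 0: T_A·sin32° + T_B·sin47° = 1600.
Substitute: T_A·(0.529919 + 1.24348·0.731354) = 1600 → T_A = 1111.62 ≈ 1112 N.
Then T_B = 1.24348 × 1111.62 = 1382 N.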